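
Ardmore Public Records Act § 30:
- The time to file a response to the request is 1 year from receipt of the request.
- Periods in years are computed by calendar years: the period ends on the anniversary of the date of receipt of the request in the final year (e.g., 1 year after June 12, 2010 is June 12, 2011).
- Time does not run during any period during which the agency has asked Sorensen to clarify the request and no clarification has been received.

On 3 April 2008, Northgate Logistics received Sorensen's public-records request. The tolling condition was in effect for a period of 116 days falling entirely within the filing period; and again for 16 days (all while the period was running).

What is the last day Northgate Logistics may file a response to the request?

August 13, 2009

1 year after 3 April 2008 is April 3, 2009.
Tolling adds 116 days: April 3, 2009 + 116 days = July 28, 2009.
Tolling adds 16 days: July 28, 2009 + 16 days = August 13, 2009.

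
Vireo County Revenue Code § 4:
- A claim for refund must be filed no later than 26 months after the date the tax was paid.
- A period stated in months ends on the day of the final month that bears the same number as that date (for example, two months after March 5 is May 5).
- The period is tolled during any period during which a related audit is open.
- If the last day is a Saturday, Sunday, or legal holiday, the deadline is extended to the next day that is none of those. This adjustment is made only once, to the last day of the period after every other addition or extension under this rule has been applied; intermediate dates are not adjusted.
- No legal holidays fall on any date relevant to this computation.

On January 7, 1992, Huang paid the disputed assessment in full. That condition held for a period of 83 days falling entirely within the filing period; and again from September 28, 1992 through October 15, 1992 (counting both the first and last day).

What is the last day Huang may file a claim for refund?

26 months after January 7, 1992 is March 7, 1994.
Tolling adds 83 days: March 7, 1994 + 83 days = May 29, 1994.
From September 28, 1992 through October 15, 1992 inclusive is 18 days; tolling adds 18 days: May 29, 1994 + 18 days = June 16, 1994.
June 16, 1994 is a Thursday and not a legal holiday, so no extension applies.

June 16, 1994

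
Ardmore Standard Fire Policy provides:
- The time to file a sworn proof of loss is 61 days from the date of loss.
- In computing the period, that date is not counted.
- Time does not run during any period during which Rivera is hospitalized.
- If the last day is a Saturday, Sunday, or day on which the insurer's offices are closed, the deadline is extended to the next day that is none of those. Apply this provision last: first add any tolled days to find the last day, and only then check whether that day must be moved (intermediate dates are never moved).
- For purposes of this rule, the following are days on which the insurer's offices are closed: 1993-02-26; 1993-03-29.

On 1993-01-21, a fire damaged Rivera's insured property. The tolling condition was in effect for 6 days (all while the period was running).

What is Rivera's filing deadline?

61 days after 1993-01-21 is March 23, 1993.
Tolling adds 6 days: March 23, 1993 + 6 days = March 29, 1993.
March 29, 1993 is a listed holiday. The next qualifying day is March 30, 1993.

March 30, 1993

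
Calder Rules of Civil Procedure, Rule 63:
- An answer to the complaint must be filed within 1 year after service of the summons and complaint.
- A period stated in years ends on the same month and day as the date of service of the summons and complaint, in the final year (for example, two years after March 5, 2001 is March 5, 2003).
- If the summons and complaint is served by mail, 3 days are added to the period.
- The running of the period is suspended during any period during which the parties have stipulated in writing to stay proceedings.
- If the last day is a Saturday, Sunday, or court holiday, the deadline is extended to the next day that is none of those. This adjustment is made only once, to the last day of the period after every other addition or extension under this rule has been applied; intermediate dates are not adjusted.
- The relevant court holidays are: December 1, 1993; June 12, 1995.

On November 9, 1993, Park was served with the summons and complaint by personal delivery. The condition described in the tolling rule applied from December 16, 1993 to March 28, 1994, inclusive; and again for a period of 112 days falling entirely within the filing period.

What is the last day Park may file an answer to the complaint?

1 year after November 9, 1993 is November 9, 1994.
Service was not by mail, so no mail extension applies.
From December 16, 1993 through March 28, 1994 inclusive is 103 days; tolling adds 103 days: November 9, 1994 + 103 days = February 20, 1995.
Tolling adds 112 days: February 20, 1995 + 112 days = June 12, 1995.
June 12, 1995 is a listed holiday. The next qualifying day is June 13, 1995.

June 13, 1995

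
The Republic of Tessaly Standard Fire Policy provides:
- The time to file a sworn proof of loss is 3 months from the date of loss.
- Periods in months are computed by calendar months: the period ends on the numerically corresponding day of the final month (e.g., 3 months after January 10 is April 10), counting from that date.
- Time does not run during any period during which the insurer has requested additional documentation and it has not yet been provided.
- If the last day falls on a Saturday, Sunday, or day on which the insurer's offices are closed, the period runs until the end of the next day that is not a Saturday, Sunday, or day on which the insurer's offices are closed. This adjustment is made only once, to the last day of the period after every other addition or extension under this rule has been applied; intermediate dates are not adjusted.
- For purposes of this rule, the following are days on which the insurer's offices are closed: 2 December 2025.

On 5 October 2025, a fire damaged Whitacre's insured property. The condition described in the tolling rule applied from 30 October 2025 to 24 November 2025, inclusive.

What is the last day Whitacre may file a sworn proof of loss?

3 months after 5 October 2025 is January 5, 2026.
From October 30, 2025 through November 24, 2025 inclusive is 26 days; tolling adds 26 days: January 5, 2026 + 26 days = January 31, 2026.
January 31, 2026 is Saturday; February 1, 2026 is Sunday. The next qualifying day is February 2, 2026.

February 2, 2026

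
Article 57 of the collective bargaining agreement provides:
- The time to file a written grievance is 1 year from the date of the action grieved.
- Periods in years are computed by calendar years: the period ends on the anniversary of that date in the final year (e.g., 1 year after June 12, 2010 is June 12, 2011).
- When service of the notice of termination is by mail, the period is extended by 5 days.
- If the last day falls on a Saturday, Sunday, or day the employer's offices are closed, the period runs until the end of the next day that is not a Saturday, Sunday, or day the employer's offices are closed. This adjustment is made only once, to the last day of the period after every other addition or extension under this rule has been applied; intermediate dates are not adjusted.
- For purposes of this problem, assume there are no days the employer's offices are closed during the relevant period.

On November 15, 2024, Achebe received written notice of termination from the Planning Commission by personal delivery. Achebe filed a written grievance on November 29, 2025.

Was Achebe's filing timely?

No

1 year after November 15, 2024 is November 15, 2025.
Service was not by mail, so no mail extension applies.
November 15, 2025 is Saturday; November 16, 2025 is Sunday. The next qualifying day is November 17, 2025.
The deadline is November 17, 2025; the filing on November 29, 2025 is after that date.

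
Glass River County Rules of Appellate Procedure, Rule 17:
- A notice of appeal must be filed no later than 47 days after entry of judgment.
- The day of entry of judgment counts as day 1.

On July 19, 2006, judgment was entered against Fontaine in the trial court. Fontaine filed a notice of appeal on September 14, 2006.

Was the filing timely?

Counting July 19, 2006 as day 1, day 47 is September 3, 2006.
The deadline is September 3, 2006; the filing on September 14, 2006 is after that date.

No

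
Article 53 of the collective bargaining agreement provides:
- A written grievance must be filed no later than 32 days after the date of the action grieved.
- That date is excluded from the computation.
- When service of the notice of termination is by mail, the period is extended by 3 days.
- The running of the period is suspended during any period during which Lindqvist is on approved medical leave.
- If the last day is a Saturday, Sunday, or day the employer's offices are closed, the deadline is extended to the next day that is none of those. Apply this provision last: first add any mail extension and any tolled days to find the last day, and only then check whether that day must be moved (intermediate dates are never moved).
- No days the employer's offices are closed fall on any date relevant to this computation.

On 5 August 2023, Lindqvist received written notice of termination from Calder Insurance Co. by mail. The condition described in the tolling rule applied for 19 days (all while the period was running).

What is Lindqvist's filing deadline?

32 days after 5 August 2023 is September 6, 2023.
Service was by mail, adding 3 days: September 6, 2023 + 3 days = September 9, 2023.
Tolling adds 19 days: September 9, 2023 + 19 days = September 28, 2023.
September 28, 2023 is a Thursday and not a day the employer's offices are closed, so no extension applies.

September 28, 2023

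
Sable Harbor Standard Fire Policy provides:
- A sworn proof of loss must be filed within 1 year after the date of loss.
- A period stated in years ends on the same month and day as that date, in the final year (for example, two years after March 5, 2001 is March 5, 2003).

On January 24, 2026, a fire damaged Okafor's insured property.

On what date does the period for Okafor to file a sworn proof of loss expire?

January 24, 2027

1 year after January 24, 2026 is January 24, 2027.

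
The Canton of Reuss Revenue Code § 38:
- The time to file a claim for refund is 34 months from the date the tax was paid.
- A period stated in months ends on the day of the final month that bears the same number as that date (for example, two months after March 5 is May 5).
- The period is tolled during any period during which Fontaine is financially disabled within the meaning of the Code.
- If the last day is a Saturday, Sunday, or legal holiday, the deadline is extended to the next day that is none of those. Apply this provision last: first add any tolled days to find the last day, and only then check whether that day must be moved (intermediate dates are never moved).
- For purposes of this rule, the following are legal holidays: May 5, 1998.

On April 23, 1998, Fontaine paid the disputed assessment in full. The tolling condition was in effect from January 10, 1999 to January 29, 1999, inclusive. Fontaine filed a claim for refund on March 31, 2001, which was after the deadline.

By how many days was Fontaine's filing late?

16 days

34 months after April 23, 1998 is February 23, 2001.
From January 10, 1999 through January 29, 1999 inclusive is 20 days; tolling adds 20 days: February 23, 2001 + 20 days = March 15, 2001.
March 15, 2001 is a Thursday and not a legal holiday, so no extension applies.
The deadline is March 15, 2001; from March 15, 2001 to March 31, 2001 is 16 days.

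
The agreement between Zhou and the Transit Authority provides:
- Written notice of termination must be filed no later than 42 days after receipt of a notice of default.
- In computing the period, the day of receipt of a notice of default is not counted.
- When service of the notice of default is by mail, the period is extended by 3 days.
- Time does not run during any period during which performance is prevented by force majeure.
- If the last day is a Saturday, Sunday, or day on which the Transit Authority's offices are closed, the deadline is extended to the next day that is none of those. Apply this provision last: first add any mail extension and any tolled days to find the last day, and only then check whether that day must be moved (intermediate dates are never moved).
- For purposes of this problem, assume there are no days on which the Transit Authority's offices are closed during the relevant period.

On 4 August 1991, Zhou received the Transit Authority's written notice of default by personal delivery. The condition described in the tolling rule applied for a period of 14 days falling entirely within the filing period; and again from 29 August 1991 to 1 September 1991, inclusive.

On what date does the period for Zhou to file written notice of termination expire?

42 days after 4 August 1991 is September 15, 1991.
Service was not by mail, so no mail extension applies.
Tolling adds 14 days: September 15, 1991 + 14 days = September 29, 1991.
From August 29, 1991 through September 1, 1991 inclusive is 4 days; tolling adds 4 days: September 29, 1991 + 4 days = October 3, 1991.
October 3, 1991 is a Thursday and not a day on which the Transit Authority's offices are closed, so no extension applies.

October 3, 1991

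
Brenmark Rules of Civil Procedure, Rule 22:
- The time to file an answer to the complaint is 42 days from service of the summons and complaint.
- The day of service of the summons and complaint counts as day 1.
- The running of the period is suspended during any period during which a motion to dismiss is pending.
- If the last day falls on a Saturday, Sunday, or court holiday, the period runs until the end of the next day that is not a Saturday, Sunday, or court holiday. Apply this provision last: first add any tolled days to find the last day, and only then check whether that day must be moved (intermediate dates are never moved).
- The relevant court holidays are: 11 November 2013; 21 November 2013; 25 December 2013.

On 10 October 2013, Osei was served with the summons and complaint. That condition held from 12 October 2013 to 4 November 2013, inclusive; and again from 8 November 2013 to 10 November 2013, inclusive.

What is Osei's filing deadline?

December 17, 2013

Counting 10 October 2013 as day 1, day 42 is November 20, 2013.
From October 12, 2013 through November 4, 2013 inclusive is 24 days; tolling adds 24 days: November 20, 2013 + 24 days = December 14, 2013.
From November 8, 2013 through November 10, 2013 inclusive is 3 days; tolling adds 3 days: December 14, 2013 + 3 days = December 17, 2013.
December 17, 2013 is a Tuesday and not a court holiday, so no extension applies.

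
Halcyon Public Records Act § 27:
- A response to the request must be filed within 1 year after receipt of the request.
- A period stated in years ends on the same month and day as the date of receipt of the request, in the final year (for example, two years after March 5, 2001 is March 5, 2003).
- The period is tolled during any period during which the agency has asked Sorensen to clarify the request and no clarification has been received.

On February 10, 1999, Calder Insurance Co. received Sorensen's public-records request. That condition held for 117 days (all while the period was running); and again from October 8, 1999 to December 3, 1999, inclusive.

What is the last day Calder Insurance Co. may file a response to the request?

August 2, 2000

1 year after February 10, 1999 is February 10, 2000.
Tolling adds 117 days: February 10, 2000 + 117 days = June 6, 2000.
From October 8, 1999 through December 3, 1999 inclusive is 57 days; tolling adds 57 days: June 6, 2000 + 57 days = August 2, 2000.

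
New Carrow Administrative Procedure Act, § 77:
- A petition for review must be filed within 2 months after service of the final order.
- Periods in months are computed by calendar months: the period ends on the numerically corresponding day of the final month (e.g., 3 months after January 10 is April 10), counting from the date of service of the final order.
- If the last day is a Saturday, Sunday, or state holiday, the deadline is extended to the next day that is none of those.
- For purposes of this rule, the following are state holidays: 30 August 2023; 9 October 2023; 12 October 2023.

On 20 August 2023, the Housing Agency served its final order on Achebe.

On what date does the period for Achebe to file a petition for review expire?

2 months after 20 August 2023 is October 20, 2023.
October 20, 2023 is a Friday and not a state holiday, so no extension applies.

October 20, 2023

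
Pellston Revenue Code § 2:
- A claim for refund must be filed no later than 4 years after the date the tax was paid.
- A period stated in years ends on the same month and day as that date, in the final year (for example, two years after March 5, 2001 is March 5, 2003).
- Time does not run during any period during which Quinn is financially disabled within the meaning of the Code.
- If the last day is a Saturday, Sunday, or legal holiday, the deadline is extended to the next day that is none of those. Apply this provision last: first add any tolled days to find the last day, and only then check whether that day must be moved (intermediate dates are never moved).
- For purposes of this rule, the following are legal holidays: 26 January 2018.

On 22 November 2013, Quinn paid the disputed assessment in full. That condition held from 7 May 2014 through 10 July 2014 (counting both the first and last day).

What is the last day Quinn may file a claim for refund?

4 years after 22 November 2013 is November 22, 2017.
From May 7, 2014 through July 10, 2014 inclusive is 65 days; tolling adds 65 days: November 22, 2017 + 65 days = January 26, 2018.
January 26, 2018 is a listed holiday; January 27, 2018 is Saturday; January 28, 2018 is Sunday. The next qualifying day is January 29, 2018.

January 29, 2018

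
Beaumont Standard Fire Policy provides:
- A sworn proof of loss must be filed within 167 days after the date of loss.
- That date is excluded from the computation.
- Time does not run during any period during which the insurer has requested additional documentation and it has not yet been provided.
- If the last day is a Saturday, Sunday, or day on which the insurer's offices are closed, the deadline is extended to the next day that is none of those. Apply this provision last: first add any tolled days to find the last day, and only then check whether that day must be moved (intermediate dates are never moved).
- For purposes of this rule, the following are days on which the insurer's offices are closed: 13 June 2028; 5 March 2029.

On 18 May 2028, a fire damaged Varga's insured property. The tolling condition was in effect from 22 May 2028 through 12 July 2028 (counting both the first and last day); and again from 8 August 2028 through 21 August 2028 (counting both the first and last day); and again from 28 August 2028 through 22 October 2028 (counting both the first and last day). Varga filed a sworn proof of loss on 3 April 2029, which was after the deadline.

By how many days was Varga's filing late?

167 days after 18 May 2028 is November 1, 2028.
From May 22, 2028 through July 12, 2028 inclusive is 52 days; tolling adds 52 days: November 1, 2028 + 52 days = December 23, 2028.
From August 8, 2028 through August 21, 2028 inclusive is 14 days; tolling adds 14 days: December 23, 2028 + 14 days = January 6, 2029.
From August 28, 2028 through October 22, 2028 inclusive is 56 days; tolling adds 56 days: January 6, 2029 + 56 days = March 3, 2029.
March 3, 2029 is Saturday; March 4, 2029 is Sunday; March 5, 2029 is a listed holiday. The next qualifying day is March 6, 2029.
The deadline is March 6, 2029; from March 6, 2029 to April 3, 2029 is 28 days.

28 days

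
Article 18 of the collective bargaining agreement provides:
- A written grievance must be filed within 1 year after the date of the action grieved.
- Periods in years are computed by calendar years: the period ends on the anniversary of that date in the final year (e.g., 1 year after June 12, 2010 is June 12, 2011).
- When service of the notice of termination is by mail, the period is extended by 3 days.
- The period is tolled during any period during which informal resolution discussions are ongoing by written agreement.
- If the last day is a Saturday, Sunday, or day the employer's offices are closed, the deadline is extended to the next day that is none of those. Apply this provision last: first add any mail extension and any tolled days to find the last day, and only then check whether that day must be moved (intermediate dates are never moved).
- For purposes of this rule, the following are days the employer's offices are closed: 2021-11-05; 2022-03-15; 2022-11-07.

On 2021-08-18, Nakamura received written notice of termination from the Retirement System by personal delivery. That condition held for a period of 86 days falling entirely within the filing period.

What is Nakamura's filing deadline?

1 year after 2021-08-18 is August 18, 2022.
Service was not by mail, so no mail extension applies.
Tolling adds 86 days: August 18, 2022 + 86 days = November 12, 2022.
November 12, 2022 is Saturday; November 13, 2022 is Sunday. The next qualifying day is November 14, 2022.

November 14, 2022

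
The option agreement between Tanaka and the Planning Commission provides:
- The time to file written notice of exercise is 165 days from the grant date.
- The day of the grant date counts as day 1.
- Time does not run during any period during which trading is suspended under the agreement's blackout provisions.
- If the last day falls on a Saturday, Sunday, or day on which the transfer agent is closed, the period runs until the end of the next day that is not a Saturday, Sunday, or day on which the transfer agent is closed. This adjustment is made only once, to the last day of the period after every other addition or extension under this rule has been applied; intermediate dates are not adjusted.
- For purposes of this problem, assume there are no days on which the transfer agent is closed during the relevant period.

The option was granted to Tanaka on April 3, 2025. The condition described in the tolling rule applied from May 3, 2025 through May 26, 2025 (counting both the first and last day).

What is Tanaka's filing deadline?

October 8, 2025

Counting April 3, 2025 as day 1, day 165 is September 14, 2025.
From May 3, 2025 through May 26, 2025 inclusive is 24 days; tolling adds 24 days: September 14, 2025 + 24 days = October 8, 2025.
October 8, 2025 is a Wednesday and not a day on which the transfer agent is closed, so no extension applies.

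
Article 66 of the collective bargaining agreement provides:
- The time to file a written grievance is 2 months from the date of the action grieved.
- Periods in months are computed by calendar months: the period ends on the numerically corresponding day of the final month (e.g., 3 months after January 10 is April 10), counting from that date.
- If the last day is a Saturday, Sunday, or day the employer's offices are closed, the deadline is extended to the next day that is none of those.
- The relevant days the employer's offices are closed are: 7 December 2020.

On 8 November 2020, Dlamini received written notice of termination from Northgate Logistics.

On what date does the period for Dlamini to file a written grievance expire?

2 months after 8 November 2020 is January 8, 2021.
January 8, 2021 is a Friday and not a day the employer's offices are closed, so no extension applies.

January 8, 2021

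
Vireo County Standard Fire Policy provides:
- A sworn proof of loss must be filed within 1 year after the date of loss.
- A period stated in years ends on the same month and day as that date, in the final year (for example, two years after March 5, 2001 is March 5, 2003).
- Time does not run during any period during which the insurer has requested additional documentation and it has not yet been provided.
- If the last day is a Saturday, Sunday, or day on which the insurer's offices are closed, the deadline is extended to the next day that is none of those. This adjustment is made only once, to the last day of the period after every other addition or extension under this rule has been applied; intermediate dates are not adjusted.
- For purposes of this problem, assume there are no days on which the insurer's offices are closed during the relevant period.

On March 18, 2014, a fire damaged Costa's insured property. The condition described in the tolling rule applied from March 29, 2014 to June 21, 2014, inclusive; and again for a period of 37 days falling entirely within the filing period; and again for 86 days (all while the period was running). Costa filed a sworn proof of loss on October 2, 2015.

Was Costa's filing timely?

Yes

1 year after March 18, 2014 is March 18, 2015.
From March 29, 2014 through June 21, 2014 inclusive is 85 days; tolling adds 85 days: March 18, 2015 + 85 days = June 11, 2015.
Tolling adds 37 days: June 11, 2015 + 37 days = July 18, 2015.
Tolling adds 86 days: July 18, 2015 + 86 days = October 12, 2015.
October 12, 2015 is a Monday and not a day on which the insurer's offices are closed, so no extension applies.
The deadline is October 12, 2015; the filing on October 2, 2015 is on or before that date.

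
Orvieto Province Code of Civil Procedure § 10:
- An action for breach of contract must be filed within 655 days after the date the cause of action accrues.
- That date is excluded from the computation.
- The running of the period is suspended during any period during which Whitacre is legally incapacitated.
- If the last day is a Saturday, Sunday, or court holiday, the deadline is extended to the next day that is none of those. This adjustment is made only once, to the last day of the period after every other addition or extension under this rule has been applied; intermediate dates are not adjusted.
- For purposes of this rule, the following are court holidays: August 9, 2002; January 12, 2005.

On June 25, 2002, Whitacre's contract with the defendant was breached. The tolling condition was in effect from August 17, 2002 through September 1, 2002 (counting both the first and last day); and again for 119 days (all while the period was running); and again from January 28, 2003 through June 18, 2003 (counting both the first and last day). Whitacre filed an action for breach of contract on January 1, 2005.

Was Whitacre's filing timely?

655 days after June 25, 2002 is April 10, 2004.
From August 17, 2002 through September 1, 2002 inclusive is 16 days; tolling adds 16 days: April 10, 2004 + 16 days = April 26, 2004.
Tolling adds 119 days: April 26, 2004 + 119 days = August 23, 2004.
From January 28, 2003 through June 18, 2003 inclusive is 142 days; tolling adds 142 days: August 23, 2004 + 142 days = January 12, 2005.
January 12, 2005 is a listed holiday. The next qualifying day is January 13, 2005.
The deadline is January 13, 2005; the filing on January 1, 2005 is on or before that date.

Yes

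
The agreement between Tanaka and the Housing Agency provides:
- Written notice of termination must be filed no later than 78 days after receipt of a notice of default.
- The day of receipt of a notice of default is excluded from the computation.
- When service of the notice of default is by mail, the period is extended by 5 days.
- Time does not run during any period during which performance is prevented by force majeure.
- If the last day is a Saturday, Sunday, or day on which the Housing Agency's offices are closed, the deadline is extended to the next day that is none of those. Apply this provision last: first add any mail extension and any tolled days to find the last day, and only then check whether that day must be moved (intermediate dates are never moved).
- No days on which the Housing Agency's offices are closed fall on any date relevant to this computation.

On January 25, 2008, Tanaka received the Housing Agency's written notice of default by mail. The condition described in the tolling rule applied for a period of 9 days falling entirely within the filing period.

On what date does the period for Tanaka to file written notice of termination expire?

April 28, 2008

78 days after January 25, 2008 is April 12, 2008.
Service was by mail, adding 5 days: April 12, 2008 + 5 days = April 17, 2008.
Tolling adds 9 days: April 17, 2008 + 9 days = April 26, 2008.
April 26, 2008 is Saturday; April 27, 2008 is Sunday. The next qualifying day is April 28, 2008.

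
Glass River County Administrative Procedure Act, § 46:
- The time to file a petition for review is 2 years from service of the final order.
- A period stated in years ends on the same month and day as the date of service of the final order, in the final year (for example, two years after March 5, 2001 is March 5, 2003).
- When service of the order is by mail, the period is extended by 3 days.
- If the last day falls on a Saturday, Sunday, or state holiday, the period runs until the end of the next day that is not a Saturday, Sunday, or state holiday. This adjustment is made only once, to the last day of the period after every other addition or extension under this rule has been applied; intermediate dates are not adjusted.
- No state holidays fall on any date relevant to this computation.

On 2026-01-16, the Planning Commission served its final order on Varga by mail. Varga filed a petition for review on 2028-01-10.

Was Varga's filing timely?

2 years after 2026-01-16 is January 16, 2028.
Service was by mail, adding 3 days: January 16, 2028 + 3 days = January 19, 2028.
January 19, 2028 is a Wednesday and not a state holiday, so no extension applies.
The deadline is January 19, 2028; the filing on January 10, 2028 is on or before that date.

Yes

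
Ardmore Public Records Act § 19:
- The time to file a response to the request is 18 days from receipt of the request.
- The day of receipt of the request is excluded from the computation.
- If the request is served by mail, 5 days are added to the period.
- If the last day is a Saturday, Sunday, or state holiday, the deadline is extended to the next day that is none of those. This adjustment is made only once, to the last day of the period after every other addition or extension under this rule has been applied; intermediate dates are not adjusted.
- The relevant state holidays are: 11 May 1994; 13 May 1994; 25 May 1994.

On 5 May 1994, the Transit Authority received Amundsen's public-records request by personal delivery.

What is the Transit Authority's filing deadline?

18 days after 5 May 1994 is May 23, 1994.
Service was not by mail, so no mail extension applies.
May 23, 1994 is a Monday and not a state holiday, so no extension applies.

May 23, 1994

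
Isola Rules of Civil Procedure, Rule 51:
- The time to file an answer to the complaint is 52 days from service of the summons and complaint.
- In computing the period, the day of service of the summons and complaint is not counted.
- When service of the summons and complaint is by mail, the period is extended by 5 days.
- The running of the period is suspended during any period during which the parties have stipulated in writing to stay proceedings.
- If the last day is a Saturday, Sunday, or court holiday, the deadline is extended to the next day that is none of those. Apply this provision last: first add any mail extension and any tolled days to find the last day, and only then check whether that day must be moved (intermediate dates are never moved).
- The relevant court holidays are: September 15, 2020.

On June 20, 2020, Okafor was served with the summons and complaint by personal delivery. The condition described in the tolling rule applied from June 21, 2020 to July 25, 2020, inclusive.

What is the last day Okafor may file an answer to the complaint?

52 days after June 20, 2020 is August 11, 2020.
Service was not by mail, so no mail extension applies.
From June 21, 2020 through July 25, 2020 inclusive is 35 days; tolling adds 35 days: August 11, 2020 + 35 days = September 15, 2020.
September 15, 2020 is a listed holiday. The next qualifying day is September 16, 2020.

September 16, 2020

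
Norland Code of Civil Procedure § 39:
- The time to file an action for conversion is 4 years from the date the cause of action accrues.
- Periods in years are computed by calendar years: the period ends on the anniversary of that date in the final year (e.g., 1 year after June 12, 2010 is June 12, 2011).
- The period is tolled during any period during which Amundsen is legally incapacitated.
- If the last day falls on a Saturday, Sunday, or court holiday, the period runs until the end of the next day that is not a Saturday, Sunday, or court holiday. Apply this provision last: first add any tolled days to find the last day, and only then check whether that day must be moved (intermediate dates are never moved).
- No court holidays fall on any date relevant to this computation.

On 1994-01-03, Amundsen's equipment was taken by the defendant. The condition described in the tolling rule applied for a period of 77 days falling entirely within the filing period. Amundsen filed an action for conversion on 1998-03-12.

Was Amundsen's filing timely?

4 years after 1994-01-03 is January 3, 1998.
Tolling adds 77 days: January 3, 1998 + 77 days = March 21, 1998.
March 21, 1998 is Saturday; March 22, 1998 is Sunday. The next qualifying day is March 23, 1998.
The deadline is March 23, 1998; the filing on March 12, 1998 is on or before that date.

Yes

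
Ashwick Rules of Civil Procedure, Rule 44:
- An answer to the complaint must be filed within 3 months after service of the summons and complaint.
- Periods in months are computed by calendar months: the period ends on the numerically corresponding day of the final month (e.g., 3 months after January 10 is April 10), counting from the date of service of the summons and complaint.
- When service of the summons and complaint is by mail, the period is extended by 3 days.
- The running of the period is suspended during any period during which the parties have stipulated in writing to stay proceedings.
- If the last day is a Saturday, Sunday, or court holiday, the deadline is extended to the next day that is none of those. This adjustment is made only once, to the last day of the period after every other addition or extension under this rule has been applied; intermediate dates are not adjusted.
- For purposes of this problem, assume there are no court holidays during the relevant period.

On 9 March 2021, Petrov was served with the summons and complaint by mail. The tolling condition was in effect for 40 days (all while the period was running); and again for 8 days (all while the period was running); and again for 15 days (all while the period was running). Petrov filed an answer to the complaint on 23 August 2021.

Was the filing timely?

No

3 months after 9 March 2021 is June 9, 2021.
Service was by mail, adding 3 days: June 9, 2021 + 3 days = June 12, 2021.
Tolling adds 40 days: June 12, 2021 + 40 days = July 22, 2021.
Tolling adds 8 days: July 22, 2021 + 8 days = July 30, 2021.
Tolling adds 15 days: July 30, 2021 + 15 days = August 14, 2021.
August 14, 2021 is Saturday; August 15, 2021 is Sunday. The next qualifying day is August 16, 2021.
The deadline is August 16, 2021; the filing on August 23, 2021 is after that date.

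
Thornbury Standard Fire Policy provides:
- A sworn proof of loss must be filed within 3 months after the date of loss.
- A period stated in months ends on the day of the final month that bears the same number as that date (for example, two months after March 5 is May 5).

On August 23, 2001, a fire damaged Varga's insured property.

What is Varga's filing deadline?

November 23, 2001

3 months after August 23, 2001 is November 23, 2001.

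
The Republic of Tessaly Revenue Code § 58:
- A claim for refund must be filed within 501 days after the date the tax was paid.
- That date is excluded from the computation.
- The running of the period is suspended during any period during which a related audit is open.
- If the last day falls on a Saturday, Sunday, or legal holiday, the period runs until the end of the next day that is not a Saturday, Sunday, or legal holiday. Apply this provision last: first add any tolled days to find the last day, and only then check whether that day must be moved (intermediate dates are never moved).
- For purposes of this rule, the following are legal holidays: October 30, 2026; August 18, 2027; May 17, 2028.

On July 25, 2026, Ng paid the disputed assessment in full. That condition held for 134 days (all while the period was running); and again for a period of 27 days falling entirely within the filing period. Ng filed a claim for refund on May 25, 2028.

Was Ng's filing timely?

No

501 days after July 25, 2026 is December 8, 2027.
Tolling adds 134 days: December 8, 2027 + 134 days = April 20, 2028.
Tolling adds 27 days: April 20, 2028 + 27 days = May 17, 2028.
May 17, 2028 is a listed holiday. The next qualifying day is May 18, 2028.
The deadline is May 18, 2028; the filing on May 25, 2028 is after that date.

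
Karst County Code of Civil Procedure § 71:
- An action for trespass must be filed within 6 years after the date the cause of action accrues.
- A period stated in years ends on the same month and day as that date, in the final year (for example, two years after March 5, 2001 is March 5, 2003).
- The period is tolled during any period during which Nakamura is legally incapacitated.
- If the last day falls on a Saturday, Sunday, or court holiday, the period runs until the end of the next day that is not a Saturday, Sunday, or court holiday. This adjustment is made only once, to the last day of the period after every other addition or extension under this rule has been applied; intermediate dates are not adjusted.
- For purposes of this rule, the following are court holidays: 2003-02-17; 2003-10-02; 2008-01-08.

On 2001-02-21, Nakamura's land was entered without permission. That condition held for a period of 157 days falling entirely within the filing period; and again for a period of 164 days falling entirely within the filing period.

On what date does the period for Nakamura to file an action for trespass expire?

6 years after 2001-02-21 is February 21, 2007.
Tolling adds 157 days: February 21, 2007 + 157 days = July 28, 2007.
Tolling adds 164 days: July 28, 2007 + 164 days = January 8, 2008.
January 8, 2008 is a listed holiday. The next qualifying day is January 9, 2008.

January 9, 2008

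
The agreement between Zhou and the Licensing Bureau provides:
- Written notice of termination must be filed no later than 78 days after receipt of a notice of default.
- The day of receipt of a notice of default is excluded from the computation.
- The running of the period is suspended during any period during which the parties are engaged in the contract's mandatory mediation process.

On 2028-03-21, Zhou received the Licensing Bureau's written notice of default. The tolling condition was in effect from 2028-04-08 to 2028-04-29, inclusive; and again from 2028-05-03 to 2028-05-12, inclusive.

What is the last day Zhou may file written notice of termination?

July 9, 2028

78 days after 2028-03-21 is June 7, 2028.
From April 8, 2028 through April 29, 2028 inclusive is 22 days; tolling adds 22 days: June 7, 2028 + 22 days = June 29, 2028.
From May 3, 2028 through May 12, 2028 inclusive is 10 days; tolling adds 10 days: June 29, 2028 + 10 days = July 9, 2028.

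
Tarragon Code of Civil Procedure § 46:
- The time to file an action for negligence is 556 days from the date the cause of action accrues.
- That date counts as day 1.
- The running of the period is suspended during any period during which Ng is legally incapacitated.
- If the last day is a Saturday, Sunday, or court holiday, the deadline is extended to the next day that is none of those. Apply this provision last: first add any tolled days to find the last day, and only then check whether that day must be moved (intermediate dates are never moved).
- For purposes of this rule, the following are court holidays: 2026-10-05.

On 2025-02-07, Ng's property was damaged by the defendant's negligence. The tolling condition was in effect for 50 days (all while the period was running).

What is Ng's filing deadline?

Counting 2025-02-07 as day 1, day 556 is August 16, 2026.
Tolling adds 50 days: August 16, 2026 + 50 days = October 5, 2026.
October 5, 2026 is a listed holiday. The next qualifying day is October 6, 2026.

October 6, 2026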